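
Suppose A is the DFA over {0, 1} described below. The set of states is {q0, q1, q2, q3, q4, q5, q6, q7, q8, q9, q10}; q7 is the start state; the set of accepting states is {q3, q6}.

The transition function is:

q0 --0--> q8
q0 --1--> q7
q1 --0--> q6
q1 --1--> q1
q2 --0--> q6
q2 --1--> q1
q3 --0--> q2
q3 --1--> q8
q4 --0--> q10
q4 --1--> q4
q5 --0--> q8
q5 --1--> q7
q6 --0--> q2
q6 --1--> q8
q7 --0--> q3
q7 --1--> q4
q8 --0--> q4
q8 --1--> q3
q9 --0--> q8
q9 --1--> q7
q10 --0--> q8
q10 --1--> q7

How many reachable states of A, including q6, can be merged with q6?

First remove the unreachable states {q0,q5,q9}; 8 states remain.
Start with accepting vs non-accepting: {q3,q6} | {q1,q2,q4,q7,q8,q10}.
Refine {q1,q2,q4,q7,q8,q10} on symbol 0: members go to different blocks, giving {q1,q2,q7} and {q4,q8,q10}.
Refine {q1,q2,q7} on symbol 1: members go to different blocks, giving {q1,q2} and {q7}.
Split {q4,q8,q10} by δ(·,1) → {q4} and {q8} and {q10}.
Stable partition: {q3,q6} | {q1,q2} | {q4} | {q7} | {q8} | {q10} — 6 equivalence classes.
State q6 belongs to the block {q3,q6}, which has 2 states.

2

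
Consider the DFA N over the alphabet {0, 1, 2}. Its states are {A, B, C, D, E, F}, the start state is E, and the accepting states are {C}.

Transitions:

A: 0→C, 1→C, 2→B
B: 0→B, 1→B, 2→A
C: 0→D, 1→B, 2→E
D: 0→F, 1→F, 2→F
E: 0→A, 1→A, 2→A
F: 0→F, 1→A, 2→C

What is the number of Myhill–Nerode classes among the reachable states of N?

Every state is reachable, so we keep all 6.
P0 = {C} | {A,B,D,E,F}.
On input 0, block {A,B,D,E,F} splits into {B,D,E,F} and {A}.
Refine {B,D,E,F} on symbol 0: members go to different blocks, giving {B,D,F} and {E}.
On input 1, block {B,D,F} splits into {B,D} and {F}.
Split {B,D} by δ(·,0) → {B} and {D}.
The partition is now stable with 6 blocks: {C} | {B} | {A} | {E} | {F} | {D}.

6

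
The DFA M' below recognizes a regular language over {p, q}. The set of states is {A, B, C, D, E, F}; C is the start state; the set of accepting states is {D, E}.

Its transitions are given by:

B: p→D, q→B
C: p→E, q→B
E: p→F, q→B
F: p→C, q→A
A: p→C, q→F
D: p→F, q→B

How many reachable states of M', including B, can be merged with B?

Every state is reachable, so we keep all 6.
Initial partition by acceptance: {D,E} | {A,B,C,F}.
On input p, block {A,B,C,F} splits into {A,F} and {B,C}.
No further refinement is possible. Final partition (3 blocks): {D,E} | {A,F} | {B,C}.
State B belongs to the block {B,C}, which has 2 states.

2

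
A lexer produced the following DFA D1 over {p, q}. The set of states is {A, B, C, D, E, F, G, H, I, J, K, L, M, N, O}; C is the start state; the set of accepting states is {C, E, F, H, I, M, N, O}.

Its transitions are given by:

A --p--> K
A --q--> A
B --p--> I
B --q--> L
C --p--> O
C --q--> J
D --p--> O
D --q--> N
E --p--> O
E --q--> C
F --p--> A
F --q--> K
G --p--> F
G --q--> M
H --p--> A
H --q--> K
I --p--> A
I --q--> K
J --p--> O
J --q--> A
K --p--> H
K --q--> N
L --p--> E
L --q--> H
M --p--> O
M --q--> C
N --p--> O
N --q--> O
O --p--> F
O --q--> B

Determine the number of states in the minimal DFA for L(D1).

10

States {D,G,M} cannot be reached from the start state, so discard them.
P0 = {C,E,F,H,I,N,O} | {A,B,J,K,L}.
On input p, block {C,E,F,H,I,N,O} splits into {C,E,N,O} and {F,H,I}.
On input p, block {C,E,N,O} splits into {C,E,N} and {O}.
Split {C,E,N} by δ(·,q) → {C} and {E} and {N}.
Split {A,B,J,K,L} by δ(·,p) → {B,K} and {A} and {J} and {L}.
On input q, block {B,K} splits into {B} and {K}.
Stable partition: {C} | {B} | {F,H,I} | {O} | {E} | {N} | {A} | {J} | {L} | {K} — 10 equivalence classes.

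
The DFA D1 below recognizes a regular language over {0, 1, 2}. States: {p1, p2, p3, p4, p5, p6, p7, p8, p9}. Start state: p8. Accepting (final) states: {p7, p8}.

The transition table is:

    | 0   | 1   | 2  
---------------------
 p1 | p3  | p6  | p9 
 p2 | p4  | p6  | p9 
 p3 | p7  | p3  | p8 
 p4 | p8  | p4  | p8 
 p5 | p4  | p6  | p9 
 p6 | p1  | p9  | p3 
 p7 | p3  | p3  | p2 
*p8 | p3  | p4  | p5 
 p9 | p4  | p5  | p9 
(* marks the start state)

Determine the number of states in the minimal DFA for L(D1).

Every state is reachable, so we keep all 9.
P0 = {p7,p8} | {p1,p2,p3,p4,p5,p6,p9}.
Split {p1,p2,p3,p4,p5,p6,p9} by δ(·,0) → {p1,p2,p5,p6,p9} and {p3,p4}.
On input 0, block {p1,p2,p5,p6,p9} splits into {p1,p2,p5,p9} and {p6}.
On input 1, block {p1,p2,p5,p9} splits into {p1,p2,p5} and {p9}.
No further refinement is possible. Final partition (5 blocks): {p7,p8} | {p1,p2,p5} | {p3,p4} | {p6} | {p9}.

5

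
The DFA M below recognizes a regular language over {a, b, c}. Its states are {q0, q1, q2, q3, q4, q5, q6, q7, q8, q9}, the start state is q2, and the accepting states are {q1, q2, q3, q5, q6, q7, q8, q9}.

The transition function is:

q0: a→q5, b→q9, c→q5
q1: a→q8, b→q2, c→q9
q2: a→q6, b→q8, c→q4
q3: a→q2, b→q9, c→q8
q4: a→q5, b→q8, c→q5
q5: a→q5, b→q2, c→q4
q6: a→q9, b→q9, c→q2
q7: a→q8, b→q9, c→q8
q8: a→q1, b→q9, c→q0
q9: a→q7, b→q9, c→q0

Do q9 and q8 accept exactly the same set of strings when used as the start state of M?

Yes

Reachable states from the start: {q0,q1,q2,q4,q5,q6,q7,q8,q9}. Unreachable: {q3} — drop them.
P0 = {q1,q2,q5,q6,q7,q8,q9} | {q0,q4}.
On input c, block {q1,q2,q5,q6,q7,q8,q9} splits into {q2,q5,q8,q9} and {q1,q6,q7}.
Split {q2,q5,q8,q9} by δ(·,a) → {q2,q8,q9} and {q5}.
The partition is now stable with 4 blocks: {q2,q8,q9} | {q0,q4} | {q1,q6,q7} | {q5}.
q9 and q8 lie in the same block of the stable partition, so they are equivalent — no string distinguishes them.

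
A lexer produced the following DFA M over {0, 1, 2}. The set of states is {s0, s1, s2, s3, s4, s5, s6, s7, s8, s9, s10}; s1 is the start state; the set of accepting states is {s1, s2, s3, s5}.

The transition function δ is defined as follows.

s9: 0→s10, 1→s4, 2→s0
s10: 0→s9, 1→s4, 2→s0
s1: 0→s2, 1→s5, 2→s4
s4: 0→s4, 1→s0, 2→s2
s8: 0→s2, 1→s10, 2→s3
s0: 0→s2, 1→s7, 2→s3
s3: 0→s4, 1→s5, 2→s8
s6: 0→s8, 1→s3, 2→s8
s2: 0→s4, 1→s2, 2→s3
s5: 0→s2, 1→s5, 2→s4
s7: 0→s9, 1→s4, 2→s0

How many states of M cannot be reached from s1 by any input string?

No path from s1 leads to s6; the other 10 states are all reachable.

1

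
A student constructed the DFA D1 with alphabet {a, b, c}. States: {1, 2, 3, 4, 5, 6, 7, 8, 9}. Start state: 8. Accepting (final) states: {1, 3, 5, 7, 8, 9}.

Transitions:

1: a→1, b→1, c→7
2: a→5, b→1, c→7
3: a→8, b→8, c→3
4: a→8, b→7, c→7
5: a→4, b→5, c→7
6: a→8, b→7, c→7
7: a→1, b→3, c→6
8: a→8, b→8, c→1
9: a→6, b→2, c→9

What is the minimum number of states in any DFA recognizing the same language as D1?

5

First remove the unreachable states {2,4,5,9}; 5 states remain.
Start with accepting vs non-accepting: {1,3,7,8} | {6}.
Refine {1,3,7,8} on symbol c: members go to different blocks, giving {1,3,8} and {7}.
On input c, block {1,3,8} splits into {3,8} and {1}.
Refine {3,8} on symbol c: members go to different blocks, giving {3} and {8}.
Stable partition: {3} | {6} | {7} | {1} | {8} — 5 equivalence classes.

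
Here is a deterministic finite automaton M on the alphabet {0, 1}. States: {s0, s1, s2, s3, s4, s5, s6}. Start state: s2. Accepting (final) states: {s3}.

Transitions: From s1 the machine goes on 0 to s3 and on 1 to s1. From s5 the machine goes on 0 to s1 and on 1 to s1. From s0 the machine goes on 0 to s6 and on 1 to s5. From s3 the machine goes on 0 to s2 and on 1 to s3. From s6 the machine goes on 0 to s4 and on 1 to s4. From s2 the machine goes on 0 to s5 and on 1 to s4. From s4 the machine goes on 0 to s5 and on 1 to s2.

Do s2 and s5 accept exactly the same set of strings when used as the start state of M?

States {s0,s6} cannot be reached from the start state, so discard them.
P0 = {s3} | {s1,s2,s4,s5}.
Refine {s1,s2,s4,s5} on symbol 0: members go to different blocks, giving {s2,s4,s5} and {s1}.
Split {s2,s4,s5} by δ(·,0) → {s2,s4} and {s5}.
No further refinement is possible. Final partition (4 blocks): {s3} | {s2,s4} | {s1} | {s5}.
s2 and s5 end up in different blocks, so they are distinguishable. For instance, the string '00' is accepted from only s5.

No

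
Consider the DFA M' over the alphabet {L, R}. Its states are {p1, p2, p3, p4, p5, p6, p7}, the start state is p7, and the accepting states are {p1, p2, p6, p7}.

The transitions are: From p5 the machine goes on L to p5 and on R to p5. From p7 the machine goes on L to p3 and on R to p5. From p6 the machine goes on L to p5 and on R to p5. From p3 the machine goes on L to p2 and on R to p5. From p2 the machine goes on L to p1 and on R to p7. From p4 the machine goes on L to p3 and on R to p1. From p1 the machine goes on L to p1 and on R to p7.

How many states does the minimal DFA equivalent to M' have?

States {p4,p6} cannot be reached from the start state, so discard them.
Initial partition by acceptance: {p1,p2,p7} | {p3,p5}.
On input L, block {p1,p2,p7} splits into {p1,p2} and {p7}.
Refine {p3,p5} on symbol L: members go to different blocks, giving {p3} and {p5}.
The partition is now stable with 4 blocks: {p1,p2} | {p3} | {p7} | {p5}.

4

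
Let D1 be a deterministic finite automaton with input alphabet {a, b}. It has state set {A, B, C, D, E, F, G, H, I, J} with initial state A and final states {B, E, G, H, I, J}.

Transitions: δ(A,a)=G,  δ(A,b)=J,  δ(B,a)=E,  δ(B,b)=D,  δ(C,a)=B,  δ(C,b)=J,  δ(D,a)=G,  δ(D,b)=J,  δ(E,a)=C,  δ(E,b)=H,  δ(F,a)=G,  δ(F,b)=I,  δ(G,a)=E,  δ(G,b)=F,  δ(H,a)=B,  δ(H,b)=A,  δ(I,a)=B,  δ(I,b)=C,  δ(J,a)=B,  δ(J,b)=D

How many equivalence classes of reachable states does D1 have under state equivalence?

4

All states are reachable from the start state.
P0 = {B,E,G,H,I,J} | {A,C,D,F}.
Refine {B,E,G,H,I,J} on symbol a: members go to different blocks, giving {B,G,H,I,J} and {E}.
Split {B,G,H,I,J} by δ(·,a) → {H,I,J} and {B,G}.
Stable partition: {H,I,J} | {A,C,D,F} | {E} | {B,G} — 4 equivalence classes.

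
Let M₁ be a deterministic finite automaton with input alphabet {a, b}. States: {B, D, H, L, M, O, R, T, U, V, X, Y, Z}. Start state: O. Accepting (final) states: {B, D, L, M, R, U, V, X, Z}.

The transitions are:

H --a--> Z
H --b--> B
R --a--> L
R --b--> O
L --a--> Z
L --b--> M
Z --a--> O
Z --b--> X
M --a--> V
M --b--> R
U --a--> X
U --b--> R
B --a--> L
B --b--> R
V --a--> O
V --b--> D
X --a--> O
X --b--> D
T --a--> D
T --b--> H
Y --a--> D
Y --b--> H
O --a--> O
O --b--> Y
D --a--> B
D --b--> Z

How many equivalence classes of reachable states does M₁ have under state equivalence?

States {T,U} cannot be reached from the start state, so discard them.
Start with accepting vs non-accepting: {B,D,L,M,R,V,X,Z} | {H,O,Y}.
On input a, block {B,D,L,M,R,V,X,Z} splits into {B,D,L,M,R} and {V,X,Z}.
Split {B,D,L,M,R} by δ(·,a) → {B,D,R} and {L,M}.
Refine {B,D,R} on symbol a: members go to different blocks, giving {B,R} and {D}.
Refine {B,R} on symbol b: members go to different blocks, giving {B} and {R}.
Refine {H,O,Y} on symbol a: members go to different blocks, giving {H} and {O} and {Y}.
Refine {V,X,Z} on symbol b: members go to different blocks, giving {V,X} and {Z}.
On input a, block {L,M} splits into {L} and {M}.
The partition is now stable with 10 blocks: {B} | {H} | {V,X} | {L} | {D} | {R} | {O} | {Y} | {Z} | {M}.

10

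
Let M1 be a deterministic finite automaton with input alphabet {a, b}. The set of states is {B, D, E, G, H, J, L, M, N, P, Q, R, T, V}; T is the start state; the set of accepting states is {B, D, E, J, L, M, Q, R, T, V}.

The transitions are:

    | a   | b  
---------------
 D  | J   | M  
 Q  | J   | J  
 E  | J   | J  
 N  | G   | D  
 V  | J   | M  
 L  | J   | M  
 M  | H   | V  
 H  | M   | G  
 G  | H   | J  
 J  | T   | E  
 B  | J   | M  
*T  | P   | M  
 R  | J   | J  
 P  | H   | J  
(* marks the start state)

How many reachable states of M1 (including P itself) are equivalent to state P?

2

Reachable states from the start: {E,G,H,J,M,P,T,V}. Unreachable: {B,D,L,N,Q,R} — drop them.
Initial partition by acceptance: {E,J,M,T,V} | {G,H,P}.
Split {E,J,M,T,V} by δ(·,a) → {E,J,V} and {M,T}.
Split {E,J,V} by δ(·,a) → {E,V} and {J}.
Refine {E,V} on symbol b: members go to different blocks, giving {E} and {V}.
Refine {G,H,P} on symbol a: members go to different blocks, giving {G,P} and {H}.
Refine {M,T} on symbol a: members go to different blocks, giving {T} and {M}.
The partition is now stable with 7 blocks: {E} | {G,P} | {T} | {J} | {V} | {H} | {M}.
The equivalence class containing P is {G,P}, of size 2.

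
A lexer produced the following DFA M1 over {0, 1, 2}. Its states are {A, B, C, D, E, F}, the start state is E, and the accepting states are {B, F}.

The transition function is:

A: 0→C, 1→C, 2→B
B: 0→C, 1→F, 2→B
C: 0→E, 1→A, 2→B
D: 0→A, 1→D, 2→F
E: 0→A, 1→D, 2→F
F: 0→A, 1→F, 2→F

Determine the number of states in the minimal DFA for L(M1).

Start with accepting vs non-accepting: {B,F} | {A,C,D,E}.
The partition is now stable with 2 blocks: {B,F} | {A,C,D,E}.

2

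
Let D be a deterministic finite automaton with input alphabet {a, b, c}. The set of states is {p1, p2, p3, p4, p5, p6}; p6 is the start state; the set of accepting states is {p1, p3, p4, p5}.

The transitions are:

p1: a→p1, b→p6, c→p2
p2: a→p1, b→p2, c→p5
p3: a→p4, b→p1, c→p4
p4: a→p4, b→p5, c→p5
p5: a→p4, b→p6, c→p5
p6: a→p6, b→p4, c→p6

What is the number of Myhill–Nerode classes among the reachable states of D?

3

States {p1,p2,p3} cannot be reached from the start state, so discard them.
Start with accepting vs non-accepting: {p4,p5} | {p6}.
Split {p4,p5} by δ(·,b) → {p4} and {p5}.
Stable partition: {p4} | {p6} | {p5} — 3 equivalence classes.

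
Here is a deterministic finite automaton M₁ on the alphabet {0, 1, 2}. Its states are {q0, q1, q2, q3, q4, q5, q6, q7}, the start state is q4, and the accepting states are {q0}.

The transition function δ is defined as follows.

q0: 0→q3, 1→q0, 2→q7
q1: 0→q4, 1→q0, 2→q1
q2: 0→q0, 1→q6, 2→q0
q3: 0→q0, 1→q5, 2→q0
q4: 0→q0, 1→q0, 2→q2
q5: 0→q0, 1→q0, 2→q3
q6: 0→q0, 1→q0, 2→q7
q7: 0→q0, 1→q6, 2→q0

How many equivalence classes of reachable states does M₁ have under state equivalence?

States {q1} cannot be reached from the start state, so discard them.
P0 = {q0} | {q2,q3,q4,q5,q6,q7}.
Refine {q2,q3,q4,q5,q6,q7} on symbol 1: members go to different blocks, giving {q2,q3,q7} and {q4,q5,q6}.
No further refinement is possible. Final partition (3 blocks): {q0} | {q2,q3,q7} | {q4,q5,q6}.

3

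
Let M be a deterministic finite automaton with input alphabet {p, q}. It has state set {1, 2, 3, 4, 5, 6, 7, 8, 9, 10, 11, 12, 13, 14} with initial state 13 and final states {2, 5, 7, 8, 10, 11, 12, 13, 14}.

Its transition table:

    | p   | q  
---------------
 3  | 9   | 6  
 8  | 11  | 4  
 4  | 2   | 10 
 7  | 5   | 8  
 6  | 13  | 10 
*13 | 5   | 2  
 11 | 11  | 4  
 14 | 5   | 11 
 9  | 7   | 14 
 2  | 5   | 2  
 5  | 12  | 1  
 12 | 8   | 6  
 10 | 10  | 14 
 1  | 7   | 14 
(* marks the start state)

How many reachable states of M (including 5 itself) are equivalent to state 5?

1

First remove the unreachable states {3,9}; 12 states remain.
P0 = {2,5,7,8,10,11,12,13,14} | {1,4,6}.
On input q, block {2,5,7,8,10,11,12,13,14} splits into {2,7,10,13,14} and {5,8,11,12}.
Refine {2,7,10,13,14} on symbol p: members go to different blocks, giving {2,7,13,14} and {10}.
Refine {2,7,13,14} on symbol q: members go to different blocks, giving {2,13} and {7,14}.
On input p, block {1,4,6} splits into {4,6} and {1}.
Split {5,8,11,12} by δ(·,q) → {8,11,12} and {5}.
The partition is now stable with 7 blocks: {2,13} | {4,6} | {8,11,12} | {10} | {7,14} | {1} | {5}.
State 5 belongs to the block {5}, which has 1 states.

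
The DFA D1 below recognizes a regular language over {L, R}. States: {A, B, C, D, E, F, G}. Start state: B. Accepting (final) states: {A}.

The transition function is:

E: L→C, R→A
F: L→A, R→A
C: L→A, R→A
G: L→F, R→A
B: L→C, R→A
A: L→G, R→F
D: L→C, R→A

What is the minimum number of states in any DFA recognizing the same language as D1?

3

First remove the unreachable states {D,E}; 5 states remain.
Initial partition by acceptance: {A} | {B,C,F,G}.
On input L, block {B,C,F,G} splits into {B,G} and {C,F}.
No further refinement is possible. Final partition (3 blocks): {A} | {B,G} | {C,F}.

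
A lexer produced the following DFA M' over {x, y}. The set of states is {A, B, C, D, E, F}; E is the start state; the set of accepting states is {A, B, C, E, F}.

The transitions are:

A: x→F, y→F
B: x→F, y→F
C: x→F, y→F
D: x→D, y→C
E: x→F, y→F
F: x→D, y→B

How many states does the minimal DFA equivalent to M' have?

3

First remove the unreachable states {A}; 5 states remain.
Start with accepting vs non-accepting: {B,C,E,F} | {D}.
On input x, block {B,C,E,F} splits into {B,C,E} and {F}.
The partition is now stable with 3 blocks: {B,C,E} | {D} | {F}.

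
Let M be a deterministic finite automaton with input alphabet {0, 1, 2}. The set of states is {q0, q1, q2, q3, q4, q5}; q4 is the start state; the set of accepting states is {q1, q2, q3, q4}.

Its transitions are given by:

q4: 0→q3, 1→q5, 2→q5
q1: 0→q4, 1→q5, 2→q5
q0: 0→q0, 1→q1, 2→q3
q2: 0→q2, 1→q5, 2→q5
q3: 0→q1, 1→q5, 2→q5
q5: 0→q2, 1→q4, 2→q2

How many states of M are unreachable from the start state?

BFS from q4 reaches {q1, q2, q3, q4, q5}; the 1 state(s) q0 are never visited.

1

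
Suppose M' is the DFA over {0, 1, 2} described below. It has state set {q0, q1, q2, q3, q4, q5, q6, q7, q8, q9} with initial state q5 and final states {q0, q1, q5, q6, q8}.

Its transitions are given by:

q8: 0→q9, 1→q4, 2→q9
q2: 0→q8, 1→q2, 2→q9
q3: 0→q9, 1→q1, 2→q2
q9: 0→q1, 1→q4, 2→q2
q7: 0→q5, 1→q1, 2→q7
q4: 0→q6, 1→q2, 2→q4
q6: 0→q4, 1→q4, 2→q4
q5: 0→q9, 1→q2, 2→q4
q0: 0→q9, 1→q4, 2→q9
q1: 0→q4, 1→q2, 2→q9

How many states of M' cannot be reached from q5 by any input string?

3

BFS from q5 reaches {q1, q2, q4, q5, q6, q8, q9}; the 3 state(s) q0, q3, q7 are never visited.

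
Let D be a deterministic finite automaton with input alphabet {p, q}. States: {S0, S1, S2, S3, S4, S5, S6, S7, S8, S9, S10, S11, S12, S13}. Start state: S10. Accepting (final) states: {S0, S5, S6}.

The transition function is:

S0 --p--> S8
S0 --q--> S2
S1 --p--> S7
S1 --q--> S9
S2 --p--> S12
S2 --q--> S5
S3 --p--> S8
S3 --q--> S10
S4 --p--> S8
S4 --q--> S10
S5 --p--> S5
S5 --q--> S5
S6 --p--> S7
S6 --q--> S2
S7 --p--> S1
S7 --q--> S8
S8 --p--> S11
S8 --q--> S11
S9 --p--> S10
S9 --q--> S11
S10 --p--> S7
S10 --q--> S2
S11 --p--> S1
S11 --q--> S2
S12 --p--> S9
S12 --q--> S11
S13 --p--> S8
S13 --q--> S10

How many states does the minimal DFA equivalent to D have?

6

First remove the unreachable states {S0,S3,S4,S6,S13}; 9 states remain.
P0 = {S5} | {S1,S2,S7,S8,S9,S10,S11,S12}.
Refine {S1,S2,S7,S8,S9,S10,S11,S12} on symbol q: members go to different blocks, giving {S1,S7,S8,S9,S10,S11,S12} and {S2}.
Refine {S1,S7,S8,S9,S10,S11,S12} on symbol q: members go to different blocks, giving {S1,S7,S8,S9,S12} and {S10,S11}.
Refine {S1,S7,S8,S9,S12} on symbol p: members go to different blocks, giving {S1,S7,S12} and {S8,S9}.
Split {S1,S7,S12} by δ(·,p) → {S1,S7} and {S12}.
No further refinement is possible. Final partition (6 blocks): {S5} | {S1,S7} | {S2} | {S10,S11} | {S8,S9} | {S12}.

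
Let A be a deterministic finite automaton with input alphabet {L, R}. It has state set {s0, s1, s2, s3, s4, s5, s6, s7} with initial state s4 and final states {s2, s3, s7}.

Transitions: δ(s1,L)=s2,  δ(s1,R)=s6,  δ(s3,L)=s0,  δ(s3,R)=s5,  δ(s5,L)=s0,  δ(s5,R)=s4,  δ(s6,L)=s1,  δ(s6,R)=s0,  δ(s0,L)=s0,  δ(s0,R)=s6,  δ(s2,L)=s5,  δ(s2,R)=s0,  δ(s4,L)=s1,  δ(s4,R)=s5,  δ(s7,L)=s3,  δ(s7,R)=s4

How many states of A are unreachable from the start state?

BFS from s4 reaches {s0, s1, s2, s4, s5, s6}; the 2 state(s) s3, s7 are never visited.

2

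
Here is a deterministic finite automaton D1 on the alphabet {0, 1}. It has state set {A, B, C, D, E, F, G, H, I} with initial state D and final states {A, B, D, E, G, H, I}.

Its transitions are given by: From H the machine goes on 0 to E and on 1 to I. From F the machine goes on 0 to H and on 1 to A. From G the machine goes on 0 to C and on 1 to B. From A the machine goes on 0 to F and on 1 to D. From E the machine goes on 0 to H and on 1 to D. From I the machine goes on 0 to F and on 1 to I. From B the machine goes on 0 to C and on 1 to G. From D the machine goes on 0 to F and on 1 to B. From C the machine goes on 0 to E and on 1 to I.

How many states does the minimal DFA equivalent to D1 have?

3

Every state is reachable, so we keep all 9.
Initial partition by acceptance: {A,B,D,E,G,H,I} | {C,F}.
Split {A,B,D,E,G,H,I} by δ(·,0) → {A,B,D,G,I} and {E,H}.
Stable partition: {A,B,D,G,I} | {C,F} | {E,H} — 3 equivalence classes.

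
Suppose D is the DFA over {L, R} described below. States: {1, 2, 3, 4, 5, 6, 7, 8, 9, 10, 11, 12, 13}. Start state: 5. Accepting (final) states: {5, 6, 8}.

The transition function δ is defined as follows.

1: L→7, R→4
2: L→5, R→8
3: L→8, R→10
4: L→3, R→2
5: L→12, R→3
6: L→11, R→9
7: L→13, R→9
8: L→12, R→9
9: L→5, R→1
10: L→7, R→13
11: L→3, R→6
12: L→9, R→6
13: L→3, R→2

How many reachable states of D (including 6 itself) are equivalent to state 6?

Every state is reachable, so we keep all 13.
Start with accepting vs non-accepting: {5,6,8} | {1,2,3,4,7,9,10,11,12,13}.
On input L, block {1,2,3,4,7,9,10,11,12,13} splits into {1,4,7,10,11,12,13} and {2,3,9}.
On input L, block {1,4,7,10,11,12,13} splits into {4,11,12,13} and {1,7,10}.
On input R, block {4,11,12,13} splits into {4,13} and {11,12}.
On input R, block {2,3,9} splits into {3,9} and {2}.
Split {1,7,10} by δ(·,L) → {1,10} and {7}.
No further refinement is possible. Final partition (7 blocks): {5,6,8} | {4,13} | {3,9} | {1,10} | {11,12} | {2} | {7}.
State 6 belongs to the block {5,6,8}, which has 3 states.

3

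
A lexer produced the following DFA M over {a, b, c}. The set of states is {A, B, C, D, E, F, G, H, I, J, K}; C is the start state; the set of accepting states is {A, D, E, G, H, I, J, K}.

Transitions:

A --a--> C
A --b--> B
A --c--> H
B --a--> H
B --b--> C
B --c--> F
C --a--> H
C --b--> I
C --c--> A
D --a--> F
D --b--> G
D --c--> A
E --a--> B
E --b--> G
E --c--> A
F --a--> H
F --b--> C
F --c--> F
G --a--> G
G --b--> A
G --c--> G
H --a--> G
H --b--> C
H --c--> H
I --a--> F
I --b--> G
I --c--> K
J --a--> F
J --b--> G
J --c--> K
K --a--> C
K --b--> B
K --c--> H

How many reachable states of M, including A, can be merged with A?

2

Reachable states from the start: {A,B,C,F,G,H,I,K}. Unreachable: {D,E,J} — drop them.
Initial partition by acceptance: {A,G,H,I,K} | {B,C,F}.
Split {A,G,H,I,K} by δ(·,a) → {A,I,K} and {G,H}.
Split {A,I,K} by δ(·,b) → {A,K} and {I}.
Split {B,C,F} by δ(·,b) → {B,F} and {C}.
Refine {G,H} on symbol b: members go to different blocks, giving {G} and {H}.
Stable partition: {A,K} | {B,F} | {G} | {I} | {C} | {H} — 6 equivalence classes.
State A belongs to the block {A,K}, which has 2 states.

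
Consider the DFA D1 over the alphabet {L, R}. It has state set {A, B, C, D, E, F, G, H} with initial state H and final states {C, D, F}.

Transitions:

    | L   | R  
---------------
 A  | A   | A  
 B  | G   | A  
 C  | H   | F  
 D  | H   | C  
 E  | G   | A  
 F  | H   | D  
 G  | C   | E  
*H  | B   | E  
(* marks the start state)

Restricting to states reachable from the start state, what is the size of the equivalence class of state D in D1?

3

Every state is reachable, so we keep all 8.
Initial partition by acceptance: {C,D,F} | {A,B,E,G,H}.
Split {A,B,E,G,H} by δ(·,L) → {A,B,E,H} and {G}.
Split {A,B,E,H} by δ(·,L) → {A,H} and {B,E}.
On input L, block {A,H} splits into {A} and {H}.
No further refinement is possible. Final partition (5 blocks): {C,D,F} | {A} | {G} | {B,E} | {H}.
The equivalence class containing D is {C,D,F}, of size 3.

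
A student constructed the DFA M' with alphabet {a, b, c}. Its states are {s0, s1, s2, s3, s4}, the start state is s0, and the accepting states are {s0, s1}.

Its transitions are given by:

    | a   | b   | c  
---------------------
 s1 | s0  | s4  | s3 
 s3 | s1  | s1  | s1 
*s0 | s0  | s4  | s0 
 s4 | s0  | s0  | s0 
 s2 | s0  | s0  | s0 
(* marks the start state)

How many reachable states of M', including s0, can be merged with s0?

1

States {s1,s2,s3} cannot be reached from the start state, so discard them.
P0 = {s0} | {s4}.
No further refinement is possible. Final partition (2 blocks): {s0} | {s4}.
State s0 belongs to the block {s0}, which has 1 states.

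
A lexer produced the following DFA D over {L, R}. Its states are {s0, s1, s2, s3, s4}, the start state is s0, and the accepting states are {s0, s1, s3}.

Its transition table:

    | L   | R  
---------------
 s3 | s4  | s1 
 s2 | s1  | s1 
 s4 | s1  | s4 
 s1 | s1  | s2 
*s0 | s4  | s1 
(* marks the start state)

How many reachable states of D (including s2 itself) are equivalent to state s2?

Reachable states from the start: {s0,s1,s2,s4}. Unreachable: {s3} — drop them.
Start with accepting vs non-accepting: {s0,s1} | {s2,s4}.
Refine {s0,s1} on symbol L: members go to different blocks, giving {s0} and {s1}.
Split {s2,s4} by δ(·,R) → {s2} and {s4}.
The partition is now stable with 4 blocks: {s0} | {s2} | {s1} | {s4}.
The equivalence class containing s2 is {s2}, of size 1.

1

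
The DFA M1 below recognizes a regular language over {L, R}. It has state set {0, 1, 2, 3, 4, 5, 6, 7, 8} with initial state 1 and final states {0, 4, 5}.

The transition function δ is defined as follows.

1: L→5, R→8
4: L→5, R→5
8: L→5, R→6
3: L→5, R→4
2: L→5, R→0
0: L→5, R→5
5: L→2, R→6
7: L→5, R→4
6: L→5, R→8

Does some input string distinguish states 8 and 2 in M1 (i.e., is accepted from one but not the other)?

Yes

Reachable states from the start: {0,1,2,5,6,8}. Unreachable: {3,4,7} — drop them.
P0 = {0,5} | {1,2,6,8}.
Refine {0,5} on symbol L: members go to different blocks, giving {0} and {5}.
On input R, block {1,2,6,8} splits into {1,6,8} and {2}.
No further refinement is possible. Final partition (4 blocks): {0} | {1,6,8} | {5} | {2}.
8 and 2 end up in different blocks, so they are distinguishable. For instance, the string 'R' is accepted from only 2.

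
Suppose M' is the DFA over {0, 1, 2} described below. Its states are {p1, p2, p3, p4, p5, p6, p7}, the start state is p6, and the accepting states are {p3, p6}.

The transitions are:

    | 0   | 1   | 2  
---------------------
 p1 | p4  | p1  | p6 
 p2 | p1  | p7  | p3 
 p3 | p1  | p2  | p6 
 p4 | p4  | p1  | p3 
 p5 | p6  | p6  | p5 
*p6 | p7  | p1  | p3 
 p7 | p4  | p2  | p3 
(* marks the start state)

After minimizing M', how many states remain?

States {p5} cannot be reached from the start state, so discard them.
Start with accepting vs non-accepting: {p3,p6} | {p1,p2,p4,p7}.
No further refinement is possible. Final partition (2 blocks): {p3,p6} | {p1,p2,p4,p7}.

2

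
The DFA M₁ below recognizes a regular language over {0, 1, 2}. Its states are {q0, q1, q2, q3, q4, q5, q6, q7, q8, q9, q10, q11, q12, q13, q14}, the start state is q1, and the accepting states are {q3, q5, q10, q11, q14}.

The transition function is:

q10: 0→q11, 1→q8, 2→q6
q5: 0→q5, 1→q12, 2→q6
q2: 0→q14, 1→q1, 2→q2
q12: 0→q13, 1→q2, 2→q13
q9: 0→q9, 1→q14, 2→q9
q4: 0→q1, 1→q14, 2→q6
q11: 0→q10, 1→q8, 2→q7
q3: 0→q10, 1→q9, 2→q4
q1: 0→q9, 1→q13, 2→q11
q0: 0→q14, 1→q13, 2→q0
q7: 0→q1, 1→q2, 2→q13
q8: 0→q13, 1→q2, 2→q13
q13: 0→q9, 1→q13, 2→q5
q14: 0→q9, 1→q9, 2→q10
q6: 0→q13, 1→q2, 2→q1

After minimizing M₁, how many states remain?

First remove the unreachable states {q0,q3,q4}; 12 states remain.
P0 = {q5,q10,q11,q14} | {q1,q2,q6,q7,q8,q9,q12,q13}.
Split {q5,q10,q11,q14} by δ(·,0) → {q5,q10,q11} and {q14}.
On input 0, block {q1,q2,q6,q7,q8,q9,q12,q13} splits into {q1,q6,q7,q8,q9,q12,q13} and {q2}.
Split {q1,q6,q7,q8,q9,q12,q13} by δ(·,1) → {q6,q7,q8,q12} and {q1,q13} and {q9}.
No further refinement is possible. Final partition (6 blocks): {q5,q10,q11} | {q6,q7,q8,q12} | {q14} | {q2} | {q1,q13} | {q9}.

6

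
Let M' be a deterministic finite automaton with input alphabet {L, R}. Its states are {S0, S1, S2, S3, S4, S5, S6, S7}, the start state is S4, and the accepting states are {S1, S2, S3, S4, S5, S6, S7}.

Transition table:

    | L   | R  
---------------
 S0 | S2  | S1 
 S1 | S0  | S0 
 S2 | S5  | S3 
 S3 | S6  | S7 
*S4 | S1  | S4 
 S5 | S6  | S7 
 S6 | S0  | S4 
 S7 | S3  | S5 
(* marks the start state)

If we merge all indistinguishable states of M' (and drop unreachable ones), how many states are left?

All states are reachable from the start state.
Start with accepting vs non-accepting: {S1,S2,S3,S4,S5,S6,S7} | {S0}.
Refine {S1,S2,S3,S4,S5,S6,S7} on symbol L: members go to different blocks, giving {S2,S3,S4,S5,S7} and {S1,S6}.
Split {S2,S3,S4,S5,S7} by δ(·,L) → {S3,S4,S5} and {S2,S7}.
Refine {S3,S4,S5} on symbol R: members go to different blocks, giving {S3,S5} and {S4}.
Refine {S1,S6} on symbol R: members go to different blocks, giving {S1} and {S6}.
Stable partition: {S3,S5} | {S0} | {S1} | {S2,S7} | {S4} | {S6} — 6 equivalence classes.

6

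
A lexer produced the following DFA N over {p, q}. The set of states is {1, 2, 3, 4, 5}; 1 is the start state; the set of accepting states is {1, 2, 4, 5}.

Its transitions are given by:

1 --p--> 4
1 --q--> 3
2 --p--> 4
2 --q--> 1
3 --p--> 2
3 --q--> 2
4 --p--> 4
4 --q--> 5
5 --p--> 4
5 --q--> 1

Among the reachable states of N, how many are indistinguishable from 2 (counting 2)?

All states are reachable from the start state.
P0 = {1,2,4,5} | {3}.
On input q, block {1,2,4,5} splits into {2,4,5} and {1}.
On input q, block {2,4,5} splits into {2,5} and {4}.
Stable partition: {2,5} | {3} | {1} | {4} — 4 equivalence classes.
State 2 belongs to the block {2,5}, which has 2 states.

2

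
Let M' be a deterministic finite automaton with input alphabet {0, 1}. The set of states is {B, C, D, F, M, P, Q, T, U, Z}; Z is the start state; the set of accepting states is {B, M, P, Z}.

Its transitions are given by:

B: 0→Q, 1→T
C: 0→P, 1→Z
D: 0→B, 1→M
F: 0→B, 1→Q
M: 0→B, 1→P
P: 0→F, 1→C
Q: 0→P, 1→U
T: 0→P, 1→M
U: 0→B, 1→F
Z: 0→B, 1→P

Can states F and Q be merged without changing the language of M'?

Yes

Reachable states from the start: {B,C,F,M,P,Q,T,U,Z}. Unreachable: {D} — drop them.
Start with accepting vs non-accepting: {B,M,P,Z} | {C,F,Q,T,U}.
Refine {B,M,P,Z} on symbol 0: members go to different blocks, giving {M,Z} and {B,P}.
Refine {C,F,Q,T,U} on symbol 1: members go to different blocks, giving {F,Q,U} and {C,T}.
The partition is now stable with 4 blocks: {M,Z} | {F,Q,U} | {B,P} | {C,T}.
F and Q lie in the same block of the stable partition, so they are equivalent — no string distinguishes them.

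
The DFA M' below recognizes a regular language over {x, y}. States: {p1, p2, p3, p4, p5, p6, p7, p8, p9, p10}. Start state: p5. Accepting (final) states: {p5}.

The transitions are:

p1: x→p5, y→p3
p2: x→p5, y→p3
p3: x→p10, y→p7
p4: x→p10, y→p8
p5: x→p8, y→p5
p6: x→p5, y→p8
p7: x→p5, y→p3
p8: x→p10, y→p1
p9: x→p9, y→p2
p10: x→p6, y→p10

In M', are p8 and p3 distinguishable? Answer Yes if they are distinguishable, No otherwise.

States {p2,p4,p9} cannot be reached from the start state, so discard them.
Initial partition by acceptance: {p5} | {p1,p3,p6,p7,p8,p10}.
On input x, block {p1,p3,p6,p7,p8,p10} splits into {p1,p6,p7} and {p3,p8,p10}.
Split {p3,p8,p10} by δ(·,x) → {p3,p8} and {p10}.
The partition is now stable with 4 blocks: {p5} | {p1,p6,p7} | {p3,p8} | {p10}.
p8 and p3 lie in the same block of the stable partition, so they are equivalent — no string distinguishes them.

No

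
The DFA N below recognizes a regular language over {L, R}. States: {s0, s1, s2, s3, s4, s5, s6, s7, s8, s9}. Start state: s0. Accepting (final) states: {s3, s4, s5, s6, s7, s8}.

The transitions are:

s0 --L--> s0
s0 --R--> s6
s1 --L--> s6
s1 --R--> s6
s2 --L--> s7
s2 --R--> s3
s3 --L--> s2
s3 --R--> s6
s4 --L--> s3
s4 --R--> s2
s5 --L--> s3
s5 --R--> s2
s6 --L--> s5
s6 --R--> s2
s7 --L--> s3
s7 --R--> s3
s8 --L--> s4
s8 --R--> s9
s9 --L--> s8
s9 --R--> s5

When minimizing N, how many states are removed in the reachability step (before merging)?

4

No path from s0 leads to s1, s4, s8, s9; the other 6 states are all reachable.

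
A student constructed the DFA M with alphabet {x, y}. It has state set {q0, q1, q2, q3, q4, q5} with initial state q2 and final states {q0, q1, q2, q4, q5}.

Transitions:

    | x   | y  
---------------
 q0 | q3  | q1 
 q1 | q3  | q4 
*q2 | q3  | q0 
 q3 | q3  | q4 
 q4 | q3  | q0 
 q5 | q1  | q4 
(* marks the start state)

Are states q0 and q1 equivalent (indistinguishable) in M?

Yes

First remove the unreachable states {q5}; 5 states remain.
P0 = {q0,q1,q2,q4} | {q3}.
Stable partition: {q0,q1,q2,q4} | {q3} — 2 equivalence classes.
q0 and q1 lie in the same block of the stable partition, so they are equivalent — no string distinguishes them.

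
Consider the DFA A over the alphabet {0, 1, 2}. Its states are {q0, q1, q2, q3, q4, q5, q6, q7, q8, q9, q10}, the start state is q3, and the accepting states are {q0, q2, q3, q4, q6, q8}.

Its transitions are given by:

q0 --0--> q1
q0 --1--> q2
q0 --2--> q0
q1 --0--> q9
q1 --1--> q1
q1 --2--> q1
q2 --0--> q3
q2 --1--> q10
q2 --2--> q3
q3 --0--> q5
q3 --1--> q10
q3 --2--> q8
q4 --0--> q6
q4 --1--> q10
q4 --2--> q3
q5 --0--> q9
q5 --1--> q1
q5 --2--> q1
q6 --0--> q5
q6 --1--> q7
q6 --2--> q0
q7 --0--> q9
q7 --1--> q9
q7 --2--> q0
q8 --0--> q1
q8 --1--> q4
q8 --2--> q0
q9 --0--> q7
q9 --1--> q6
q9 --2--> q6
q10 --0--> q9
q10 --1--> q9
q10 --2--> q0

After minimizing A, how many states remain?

All states are reachable from the start state.
Initial partition by acceptance: {q0,q2,q3,q4,q6,q8} | {q1,q5,q7,q9,q10}.
Refine {q0,q2,q3,q4,q6,q8} on symbol 0: members go to different blocks, giving {q0,q3,q6,q8} and {q2,q4}.
Refine {q0,q3,q6,q8} on symbol 1: members go to different blocks, giving {q0,q8} and {q3,q6}.
Split {q1,q5,q7,q9,q10} by δ(·,1) → {q1,q5,q7,q10} and {q9}.
Split {q1,q5,q7,q10} by δ(·,1) → {q1,q5} and {q7,q10}.
No further refinement is possible. Final partition (6 blocks): {q0,q8} | {q1,q5} | {q2,q4} | {q3,q6} | {q9} | {q7,q10}.

6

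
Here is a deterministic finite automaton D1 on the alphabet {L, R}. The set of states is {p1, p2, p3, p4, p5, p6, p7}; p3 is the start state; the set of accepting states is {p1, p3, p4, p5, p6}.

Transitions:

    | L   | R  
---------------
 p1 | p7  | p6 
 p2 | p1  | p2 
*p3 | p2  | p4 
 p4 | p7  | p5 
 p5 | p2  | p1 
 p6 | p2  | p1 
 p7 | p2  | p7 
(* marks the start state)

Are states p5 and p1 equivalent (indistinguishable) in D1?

No

All states are reachable from the start state.
Initial partition by acceptance: {p1,p3,p4,p5,p6} | {p2,p7}.
Refine {p2,p7} on symbol L: members go to different blocks, giving {p2} and {p7}.
Refine {p1,p3,p4,p5,p6} on symbol L: members go to different blocks, giving {p3,p5,p6} and {p1,p4}.
Stable partition: {p3,p5,p6} | {p2} | {p7} | {p1,p4} — 4 equivalence classes.
p5 and p1 end up in different blocks, so they are distinguishable. For instance, the string 'LL' is accepted from only p5.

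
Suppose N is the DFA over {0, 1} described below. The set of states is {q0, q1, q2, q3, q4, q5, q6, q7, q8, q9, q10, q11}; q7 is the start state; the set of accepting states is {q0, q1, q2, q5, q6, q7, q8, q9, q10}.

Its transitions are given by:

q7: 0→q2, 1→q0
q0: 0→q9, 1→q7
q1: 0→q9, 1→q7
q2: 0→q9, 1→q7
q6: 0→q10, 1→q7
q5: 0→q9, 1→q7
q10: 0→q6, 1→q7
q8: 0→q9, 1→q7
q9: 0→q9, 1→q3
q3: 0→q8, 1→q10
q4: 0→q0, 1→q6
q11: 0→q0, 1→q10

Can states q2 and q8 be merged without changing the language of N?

Yes

Reachable states from the start: {q0,q2,q3,q6,q7,q8,q9,q10}. Unreachable: {q1,q4,q5,q11} — drop them.
Start with accepting vs non-accepting: {q0,q2,q6,q7,q8,q9,q10} | {q3}.
Split {q0,q2,q6,q7,q8,q9,q10} by δ(·,1) → {q0,q2,q6,q7,q8,q10} and {q9}.
Split {q0,q2,q6,q7,q8,q10} by δ(·,0) → {q0,q2,q8} and {q6,q7,q10}.
Refine {q6,q7,q10} on symbol 0: members go to different blocks, giving {q6,q10} and {q7}.
Stable partition: {q0,q2,q8} | {q3} | {q9} | {q6,q10} | {q7} — 5 equivalence classes.
q2 and q8 lie in the same block of the stable partition, so they are equivalent — no string distinguishes them.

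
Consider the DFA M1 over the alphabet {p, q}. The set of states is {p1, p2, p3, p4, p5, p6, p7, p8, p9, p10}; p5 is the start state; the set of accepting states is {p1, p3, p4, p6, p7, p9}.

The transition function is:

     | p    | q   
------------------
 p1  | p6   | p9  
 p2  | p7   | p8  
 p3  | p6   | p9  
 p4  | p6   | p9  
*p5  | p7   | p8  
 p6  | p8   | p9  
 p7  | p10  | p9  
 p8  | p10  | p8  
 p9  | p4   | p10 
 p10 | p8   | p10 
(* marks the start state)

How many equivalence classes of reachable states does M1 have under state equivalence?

States {p1,p2,p3} cannot be reached from the start state, so discard them.
Initial partition by acceptance: {p4,p6,p7,p9} | {p5,p8,p10}.
Split {p4,p6,p7,p9} by δ(·,p) → {p4,p9} and {p6,p7}.
Split {p4,p9} by δ(·,p) → {p4} and {p9}.
Refine {p5,p8,p10} on symbol p: members go to different blocks, giving {p8,p10} and {p5}.
Stable partition: {p4} | {p8,p10} | {p6,p7} | {p9} | {p5} — 5 equivalence classes.

5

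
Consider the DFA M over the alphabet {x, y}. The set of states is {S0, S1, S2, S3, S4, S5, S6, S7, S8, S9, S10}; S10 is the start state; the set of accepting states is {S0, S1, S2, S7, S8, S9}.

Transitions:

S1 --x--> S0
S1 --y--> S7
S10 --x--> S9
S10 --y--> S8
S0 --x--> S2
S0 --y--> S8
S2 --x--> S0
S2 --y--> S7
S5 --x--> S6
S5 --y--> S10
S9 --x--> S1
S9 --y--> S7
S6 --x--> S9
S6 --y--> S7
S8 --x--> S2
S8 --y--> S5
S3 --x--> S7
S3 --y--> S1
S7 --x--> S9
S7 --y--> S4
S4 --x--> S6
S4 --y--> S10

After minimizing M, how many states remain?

4

Reachable states from the start: {S0,S1,S2,S4,S5,S6,S7,S8,S9,S10}. Unreachable: {S3} — drop them.
Start with accepting vs non-accepting: {S0,S1,S2,S7,S8,S9} | {S4,S5,S6,S10}.
Refine {S0,S1,S2,S7,S8,S9} on symbol y: members go to different blocks, giving {S0,S1,S2,S9} and {S7,S8}.
Refine {S4,S5,S6,S10} on symbol x: members go to different blocks, giving {S4,S5} and {S6,S10}.
No further refinement is possible. Final partition (4 blocks): {S0,S1,S2,S9} | {S4,S5} | {S7,S8} | {S6,S10}.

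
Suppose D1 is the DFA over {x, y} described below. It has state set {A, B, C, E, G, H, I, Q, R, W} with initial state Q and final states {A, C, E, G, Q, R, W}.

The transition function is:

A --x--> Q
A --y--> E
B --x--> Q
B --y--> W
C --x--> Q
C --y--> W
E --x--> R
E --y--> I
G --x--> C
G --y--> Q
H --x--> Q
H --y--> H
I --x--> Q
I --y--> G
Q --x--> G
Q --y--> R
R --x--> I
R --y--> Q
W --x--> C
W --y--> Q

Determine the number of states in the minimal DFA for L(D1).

Reachable states from the start: {C,G,I,Q,R,W}. Unreachable: {A,B,E,H} — drop them.
Initial partition by acceptance: {C,G,Q,R,W} | {I}.
On input x, block {C,G,Q,R,W} splits into {C,G,Q,W} and {R}.
Refine {C,G,Q,W} on symbol y: members go to different blocks, giving {C,G,W} and {Q}.
On input x, block {C,G,W} splits into {G,W} and {C}.
No further refinement is possible. Final partition (5 blocks): {G,W} | {I} | {R} | {Q} | {C}.

5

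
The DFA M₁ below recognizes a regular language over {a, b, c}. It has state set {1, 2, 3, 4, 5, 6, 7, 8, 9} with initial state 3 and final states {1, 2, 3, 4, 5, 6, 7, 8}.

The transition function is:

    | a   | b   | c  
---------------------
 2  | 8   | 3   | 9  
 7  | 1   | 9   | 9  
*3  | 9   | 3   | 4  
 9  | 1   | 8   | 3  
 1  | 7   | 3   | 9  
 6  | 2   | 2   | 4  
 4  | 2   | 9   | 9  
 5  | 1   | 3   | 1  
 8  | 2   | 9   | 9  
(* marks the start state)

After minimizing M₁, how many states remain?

States {5,6} cannot be reached from the start state, so discard them.
Start with accepting vs non-accepting: {1,2,3,4,7,8} | {9}.
On input a, block {1,2,3,4,7,8} splits into {1,2,4,7,8} and {3}.
Refine {1,2,4,7,8} on symbol b: members go to different blocks, giving {4,7,8} and {1,2}.
Stable partition: {4,7,8} | {9} | {3} | {1,2} — 4 equivalence classes.

4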